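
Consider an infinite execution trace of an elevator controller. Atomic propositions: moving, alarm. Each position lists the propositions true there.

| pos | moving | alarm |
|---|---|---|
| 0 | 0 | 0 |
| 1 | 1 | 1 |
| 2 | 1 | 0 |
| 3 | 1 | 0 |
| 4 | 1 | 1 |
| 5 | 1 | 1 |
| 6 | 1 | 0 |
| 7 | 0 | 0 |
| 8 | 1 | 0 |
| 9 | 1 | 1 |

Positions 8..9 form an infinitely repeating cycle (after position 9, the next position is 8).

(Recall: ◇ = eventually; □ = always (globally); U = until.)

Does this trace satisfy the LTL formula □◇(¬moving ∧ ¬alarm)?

No

◇(¬moving ∧ ¬alarm) must hold at every position from 0 onward. It fails at position 8, so □◇(¬moving ∧ ¬alarm) is false.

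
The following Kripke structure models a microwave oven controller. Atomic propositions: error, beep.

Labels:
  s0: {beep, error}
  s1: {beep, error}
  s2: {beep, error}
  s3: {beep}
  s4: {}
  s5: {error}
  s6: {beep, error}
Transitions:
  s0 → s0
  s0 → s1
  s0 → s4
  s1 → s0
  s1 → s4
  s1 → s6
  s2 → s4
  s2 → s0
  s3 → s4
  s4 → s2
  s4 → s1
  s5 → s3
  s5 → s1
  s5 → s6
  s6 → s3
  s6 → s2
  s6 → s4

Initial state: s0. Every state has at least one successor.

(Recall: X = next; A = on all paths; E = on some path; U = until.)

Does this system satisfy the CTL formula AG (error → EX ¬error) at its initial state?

States satisfying error → EX ¬error: {s0, s1, s2, s3, s4, s5, s6}.
States satisfying AG (error → EX ¬error): {s0, s1, s2, s3, s4, s5, s6}.
Every state reachable from s0 satisfies error → EX ¬error.
s0 ∈ Sat(AG (error → EX ¬error)).

Satisfied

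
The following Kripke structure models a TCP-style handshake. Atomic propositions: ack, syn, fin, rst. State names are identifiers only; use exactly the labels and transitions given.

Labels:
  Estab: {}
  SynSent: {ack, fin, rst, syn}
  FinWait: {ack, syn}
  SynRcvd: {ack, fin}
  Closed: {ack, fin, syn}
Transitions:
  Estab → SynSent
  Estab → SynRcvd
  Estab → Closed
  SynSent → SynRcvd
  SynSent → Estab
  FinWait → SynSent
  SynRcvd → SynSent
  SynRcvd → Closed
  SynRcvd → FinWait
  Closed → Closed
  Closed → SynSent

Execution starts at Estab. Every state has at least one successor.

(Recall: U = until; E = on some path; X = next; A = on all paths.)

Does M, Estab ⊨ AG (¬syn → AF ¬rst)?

States satisfying ¬syn → AF ¬rst: {Estab, SynSent, FinWait, SynRcvd, Closed}.
States satisfying AG (¬syn → AF ¬rst): {Estab, SynSent, FinWait, SynRcvd, Closed}.
Every state reachable from Estab satisfies ¬syn → AF ¬rst.
Estab ∈ Sat(AG (¬syn → AF ¬rst)).

Satisfied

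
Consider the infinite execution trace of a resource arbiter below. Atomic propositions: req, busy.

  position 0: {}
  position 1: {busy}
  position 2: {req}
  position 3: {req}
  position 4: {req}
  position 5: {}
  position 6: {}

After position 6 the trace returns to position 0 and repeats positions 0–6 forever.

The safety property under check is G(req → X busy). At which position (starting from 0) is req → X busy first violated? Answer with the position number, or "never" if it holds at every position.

Check req → X busy at each position in order: 0 ✓, 1 ✓.
At position 2 the labels are {req} and the next position 3 has {req}, so req → X busy is false there. This is the first violation.

2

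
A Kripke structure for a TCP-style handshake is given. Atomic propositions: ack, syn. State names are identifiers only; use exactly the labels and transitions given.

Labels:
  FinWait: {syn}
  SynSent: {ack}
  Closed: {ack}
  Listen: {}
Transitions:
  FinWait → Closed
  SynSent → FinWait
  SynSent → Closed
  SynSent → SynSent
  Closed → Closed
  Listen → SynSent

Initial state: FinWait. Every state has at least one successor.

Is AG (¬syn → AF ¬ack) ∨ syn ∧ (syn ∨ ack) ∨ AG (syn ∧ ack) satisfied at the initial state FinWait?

Holds

States satisfying ¬syn → AF ¬ack: {FinWait, Listen}.
States satisfying AG (¬syn → AF ¬ack): ∅.
States satisfying syn ∨ ack: {FinWait, SynSent, Closed}.
States satisfying syn ∧ (syn ∨ ack): {FinWait}.
States satisfying syn ∧ ack: ∅.
States satisfying AG (syn ∧ ack): ∅.
States satisfying syn ∧ (syn ∨ ack) ∨ AG (syn ∧ ack): {FinWait}.
States satisfying AG (¬syn → AF ¬ack) ∨ syn ∧ (syn ∨ ack) ∨ AG (syn ∧ ack): {FinWait}.
FinWait ∈ Sat(AG (¬syn → AF ¬ack) ∨ syn ∧ (syn ∨ ack) ∨ AG (syn ∧ ack)).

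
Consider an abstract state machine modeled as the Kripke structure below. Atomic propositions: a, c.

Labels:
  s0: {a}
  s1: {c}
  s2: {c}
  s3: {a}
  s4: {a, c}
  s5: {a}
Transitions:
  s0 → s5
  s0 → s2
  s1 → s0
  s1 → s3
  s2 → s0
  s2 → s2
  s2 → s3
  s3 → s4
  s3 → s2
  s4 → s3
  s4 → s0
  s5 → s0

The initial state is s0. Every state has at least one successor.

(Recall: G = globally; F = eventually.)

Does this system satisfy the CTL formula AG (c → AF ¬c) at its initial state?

States satisfying c → AF ¬c: {s0, s1, s3, s4, s5}.
States satisfying AG (c → AF ¬c): ∅.
s2 is reachable from s0 and violates c → AF ¬c, so AG fails at s0.
s0 ∉ Sat(AG (c → AF ¬c)).

Does not hold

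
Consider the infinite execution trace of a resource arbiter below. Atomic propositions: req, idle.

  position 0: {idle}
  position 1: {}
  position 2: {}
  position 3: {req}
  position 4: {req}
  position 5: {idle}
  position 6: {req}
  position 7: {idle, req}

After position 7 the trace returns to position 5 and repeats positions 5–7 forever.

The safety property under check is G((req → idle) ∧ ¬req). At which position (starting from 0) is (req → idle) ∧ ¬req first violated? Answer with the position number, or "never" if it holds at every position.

Check (req → idle) ∧ ¬req at each position in order: 0 ✓, 1 ✓, 2 ✓.
At position 3 the labels are {req}, so (req → idle) ∧ ¬req is false there. This is the first violation.

3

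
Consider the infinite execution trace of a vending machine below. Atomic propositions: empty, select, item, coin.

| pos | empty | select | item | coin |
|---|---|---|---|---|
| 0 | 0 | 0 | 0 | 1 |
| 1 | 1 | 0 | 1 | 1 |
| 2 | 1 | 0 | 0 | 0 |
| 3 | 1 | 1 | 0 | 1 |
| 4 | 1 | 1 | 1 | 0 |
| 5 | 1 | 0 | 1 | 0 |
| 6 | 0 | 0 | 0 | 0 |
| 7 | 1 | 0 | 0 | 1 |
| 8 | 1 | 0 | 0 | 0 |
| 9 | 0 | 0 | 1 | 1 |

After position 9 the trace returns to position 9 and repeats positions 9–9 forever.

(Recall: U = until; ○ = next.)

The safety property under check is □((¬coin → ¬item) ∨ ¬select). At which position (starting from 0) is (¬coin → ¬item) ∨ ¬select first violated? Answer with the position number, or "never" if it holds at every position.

Check (¬coin → ¬item) ∨ ¬select at each position in order: 0 ✓, 1 ✓, 2 ✓, 3 ✓.
At position 4 the labels are {empty, item, select}, so (¬coin → ¬item) ∨ ¬select is false there. This is the first violation.

4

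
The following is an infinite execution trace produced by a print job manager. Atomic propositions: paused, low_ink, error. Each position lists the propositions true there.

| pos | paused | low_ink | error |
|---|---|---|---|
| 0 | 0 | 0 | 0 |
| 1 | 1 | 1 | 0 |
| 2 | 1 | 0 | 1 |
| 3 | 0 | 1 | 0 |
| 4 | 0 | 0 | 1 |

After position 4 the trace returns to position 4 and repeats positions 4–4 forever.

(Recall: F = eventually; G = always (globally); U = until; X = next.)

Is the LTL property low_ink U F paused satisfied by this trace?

Satisfied

Walking from position 0: F paused first holds at position 0, and low_ink holds at every earlier position along the way, so low_ink U F paused holds.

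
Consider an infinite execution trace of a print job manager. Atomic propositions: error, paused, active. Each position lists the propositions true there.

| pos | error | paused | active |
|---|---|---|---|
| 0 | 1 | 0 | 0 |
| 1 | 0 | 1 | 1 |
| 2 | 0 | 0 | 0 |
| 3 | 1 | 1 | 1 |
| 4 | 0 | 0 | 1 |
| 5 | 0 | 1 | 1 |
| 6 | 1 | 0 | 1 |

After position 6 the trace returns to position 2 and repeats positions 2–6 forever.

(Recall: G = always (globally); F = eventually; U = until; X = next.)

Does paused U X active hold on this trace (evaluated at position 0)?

Satisfied

Walking from position 0: X active first holds at position 0, and paused holds at every earlier position along the way, so paused U X active holds.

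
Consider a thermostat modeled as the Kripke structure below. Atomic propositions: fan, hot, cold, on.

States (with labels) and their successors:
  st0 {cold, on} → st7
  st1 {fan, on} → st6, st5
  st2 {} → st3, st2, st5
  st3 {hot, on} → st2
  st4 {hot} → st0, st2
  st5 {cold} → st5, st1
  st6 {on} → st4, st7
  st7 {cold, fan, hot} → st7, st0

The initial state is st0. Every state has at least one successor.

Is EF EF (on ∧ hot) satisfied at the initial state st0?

No

States satisfying EF (on ∧ hot): {st1, st2, st3, st4, st5, st6}.
States satisfying EF EF (on ∧ hot): {st1, st2, st3, st4, st5, st6}.
No suitable path/successor from st0 witnesses the formula.
st0 ∉ Sat(EF EF (on ∧ hot)).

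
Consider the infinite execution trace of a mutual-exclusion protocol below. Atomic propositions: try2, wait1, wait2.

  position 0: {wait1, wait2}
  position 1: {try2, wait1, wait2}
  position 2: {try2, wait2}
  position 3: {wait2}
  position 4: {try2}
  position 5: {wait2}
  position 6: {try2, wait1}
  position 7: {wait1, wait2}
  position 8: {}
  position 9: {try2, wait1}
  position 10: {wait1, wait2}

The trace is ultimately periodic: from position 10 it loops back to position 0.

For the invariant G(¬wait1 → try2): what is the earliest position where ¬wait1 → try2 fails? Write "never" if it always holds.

3

Check ¬wait1 → try2 at each position in order: 0 ✓, 1 ✓, 2 ✓.
At position 3 the labels are {wait2}, so ¬wait1 → try2 is false there. This is the first violation.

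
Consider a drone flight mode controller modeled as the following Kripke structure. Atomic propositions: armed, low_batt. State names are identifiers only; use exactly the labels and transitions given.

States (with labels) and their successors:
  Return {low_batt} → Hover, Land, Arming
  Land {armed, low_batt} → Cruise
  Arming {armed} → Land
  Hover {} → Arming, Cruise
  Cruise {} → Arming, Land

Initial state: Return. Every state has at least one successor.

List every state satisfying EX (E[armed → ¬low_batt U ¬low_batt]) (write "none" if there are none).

States satisfying E[armed → ¬low_batt U ¬low_batt]: {Return, Arming, Hover, Cruise}.
States satisfying EX (E[armed → ¬low_batt U ¬low_batt]): {Return, Land, Hover, Cruise}.

{Return, Land, Hover, Cruise}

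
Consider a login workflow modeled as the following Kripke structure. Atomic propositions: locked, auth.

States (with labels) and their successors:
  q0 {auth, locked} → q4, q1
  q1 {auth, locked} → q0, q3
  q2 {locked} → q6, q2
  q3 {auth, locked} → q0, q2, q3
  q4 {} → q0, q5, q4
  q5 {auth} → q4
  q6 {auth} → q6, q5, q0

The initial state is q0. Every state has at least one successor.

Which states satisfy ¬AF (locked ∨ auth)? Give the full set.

States satisfying locked ∨ auth: {q0, q1, q2, q3, q5, q6}.
States satisfying AF (locked ∨ auth): {q0, q1, q2, q3, q5, q6}.
States satisfying ¬AF (locked ∨ auth): {q4}.

{q4}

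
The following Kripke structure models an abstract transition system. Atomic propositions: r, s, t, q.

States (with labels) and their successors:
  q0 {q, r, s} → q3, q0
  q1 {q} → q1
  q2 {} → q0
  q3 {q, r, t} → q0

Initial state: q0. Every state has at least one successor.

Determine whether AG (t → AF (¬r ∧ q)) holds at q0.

Does not hold

States satisfying t → AF (¬r ∧ q): {q0, q1, q2}.
States satisfying AG (t → AF (¬r ∧ q)): {q1}.
q3 is reachable from q0 and violates t → AF (¬r ∧ q), so AG fails at q0.
q0 ∉ Sat(AG (t → AF (¬r ∧ q))).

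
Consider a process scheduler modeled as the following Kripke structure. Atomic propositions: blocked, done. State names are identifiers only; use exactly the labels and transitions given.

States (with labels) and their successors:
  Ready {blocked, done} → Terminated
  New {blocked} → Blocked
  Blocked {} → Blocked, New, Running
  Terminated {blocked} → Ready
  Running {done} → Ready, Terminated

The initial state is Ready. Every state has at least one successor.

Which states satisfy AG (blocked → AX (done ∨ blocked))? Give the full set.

{Ready, Terminated, Running}

States satisfying blocked → AX (done ∨ blocked): {Ready, Blocked, Terminated, Running}.
States satisfying AG (blocked → AX (done ∨ blocked)): {Ready, Terminated, Running}.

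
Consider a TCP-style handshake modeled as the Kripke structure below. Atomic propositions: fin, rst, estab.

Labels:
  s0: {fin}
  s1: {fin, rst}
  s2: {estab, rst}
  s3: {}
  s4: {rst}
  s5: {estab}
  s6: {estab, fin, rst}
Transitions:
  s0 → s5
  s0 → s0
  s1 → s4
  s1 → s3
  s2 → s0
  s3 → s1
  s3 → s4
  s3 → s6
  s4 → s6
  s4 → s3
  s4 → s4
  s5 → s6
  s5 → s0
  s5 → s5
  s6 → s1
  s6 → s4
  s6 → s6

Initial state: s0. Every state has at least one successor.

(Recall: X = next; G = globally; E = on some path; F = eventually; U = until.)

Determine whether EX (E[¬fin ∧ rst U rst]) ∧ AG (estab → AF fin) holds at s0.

States satisfying E[¬fin ∧ rst U rst]: {s1, s2, s4, s6}.
States satisfying EX (E[¬fin ∧ rst U rst]): {s1, s3, s4, s5, s6}.
States satisfying estab → AF fin: {s0, s1, s2, s3, s4, s6}.
States satisfying AG (estab → AF fin): {s1, s3, s4, s6}.
States satisfying EX (E[¬fin ∧ rst U rst]) ∧ AG (estab → AF fin): {s1, s3, s4, s6}.
s0 ∉ Sat(EX (E[¬fin ∧ rst U rst]) ∧ AG (estab → AF fin)).

Violated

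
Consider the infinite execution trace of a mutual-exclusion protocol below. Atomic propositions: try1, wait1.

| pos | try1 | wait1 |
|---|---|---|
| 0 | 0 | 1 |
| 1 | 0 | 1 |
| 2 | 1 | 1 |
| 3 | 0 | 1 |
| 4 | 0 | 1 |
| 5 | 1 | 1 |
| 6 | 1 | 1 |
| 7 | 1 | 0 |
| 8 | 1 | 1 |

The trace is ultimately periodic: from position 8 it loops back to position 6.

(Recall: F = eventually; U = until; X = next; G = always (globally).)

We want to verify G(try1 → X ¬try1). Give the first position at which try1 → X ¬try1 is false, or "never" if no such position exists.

5

Check try1 → X ¬try1 at each position in order: 0 ✓, 1 ✓, 2 ✓, 3 ✓, 4 ✓.
At position 5 the labels are {try1, wait1} and the next position 6 has {try1, wait1}, so try1 → X ¬try1 is false there. This is the first violation.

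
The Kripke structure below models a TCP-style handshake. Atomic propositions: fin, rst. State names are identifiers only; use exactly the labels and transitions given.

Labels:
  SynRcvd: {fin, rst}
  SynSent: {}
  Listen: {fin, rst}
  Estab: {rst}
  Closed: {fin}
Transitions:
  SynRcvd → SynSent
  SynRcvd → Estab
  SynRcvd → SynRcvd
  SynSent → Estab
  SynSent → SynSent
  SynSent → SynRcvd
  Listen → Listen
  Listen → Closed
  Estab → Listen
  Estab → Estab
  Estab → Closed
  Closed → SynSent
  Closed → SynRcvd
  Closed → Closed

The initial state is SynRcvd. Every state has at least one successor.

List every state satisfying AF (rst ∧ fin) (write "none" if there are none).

States satisfying rst ∧ fin: {SynRcvd, Listen}.
States satisfying AF (rst ∧ fin): {SynRcvd, Listen}.

{SynRcvd, Listen}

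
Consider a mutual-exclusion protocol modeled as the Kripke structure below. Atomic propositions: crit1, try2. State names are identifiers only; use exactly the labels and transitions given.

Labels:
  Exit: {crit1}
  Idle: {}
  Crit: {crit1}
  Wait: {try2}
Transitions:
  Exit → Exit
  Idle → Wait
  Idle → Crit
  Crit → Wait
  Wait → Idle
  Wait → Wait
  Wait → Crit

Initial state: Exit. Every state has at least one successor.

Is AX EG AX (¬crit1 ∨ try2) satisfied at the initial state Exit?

States satisfying EG AX (¬crit1 ∨ try2): ∅.
States satisfying AX EG AX (¬crit1 ∨ try2): ∅.
Exit ∉ Sat(AX EG AX (¬crit1 ∨ try2)).

No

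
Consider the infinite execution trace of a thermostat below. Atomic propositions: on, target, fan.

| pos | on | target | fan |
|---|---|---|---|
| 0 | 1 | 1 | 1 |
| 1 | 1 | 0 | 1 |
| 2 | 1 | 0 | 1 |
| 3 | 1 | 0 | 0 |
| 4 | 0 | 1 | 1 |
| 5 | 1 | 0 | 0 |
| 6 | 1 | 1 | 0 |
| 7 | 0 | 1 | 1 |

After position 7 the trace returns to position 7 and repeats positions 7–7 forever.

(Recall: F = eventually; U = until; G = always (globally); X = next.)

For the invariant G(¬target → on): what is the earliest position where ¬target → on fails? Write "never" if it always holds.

¬target → on holds at every position 0..7, and those are all the positions the trace ever visits, so the invariant G(¬target → on) is never violated.

never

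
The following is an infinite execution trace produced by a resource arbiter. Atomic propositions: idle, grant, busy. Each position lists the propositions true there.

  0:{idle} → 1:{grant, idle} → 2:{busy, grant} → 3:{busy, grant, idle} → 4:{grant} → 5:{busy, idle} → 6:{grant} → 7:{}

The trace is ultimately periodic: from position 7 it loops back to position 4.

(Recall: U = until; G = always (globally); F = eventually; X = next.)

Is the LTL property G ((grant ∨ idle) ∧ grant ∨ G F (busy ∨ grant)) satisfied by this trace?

(grant ∨ idle) ∧ grant ∨ G F (busy ∨ grant) holds at every position 0..7, and those are all positions ever visited, so G ((grant ∨ idle) ∧ grant ∨ G F (busy ∨ grant)) holds.

Yes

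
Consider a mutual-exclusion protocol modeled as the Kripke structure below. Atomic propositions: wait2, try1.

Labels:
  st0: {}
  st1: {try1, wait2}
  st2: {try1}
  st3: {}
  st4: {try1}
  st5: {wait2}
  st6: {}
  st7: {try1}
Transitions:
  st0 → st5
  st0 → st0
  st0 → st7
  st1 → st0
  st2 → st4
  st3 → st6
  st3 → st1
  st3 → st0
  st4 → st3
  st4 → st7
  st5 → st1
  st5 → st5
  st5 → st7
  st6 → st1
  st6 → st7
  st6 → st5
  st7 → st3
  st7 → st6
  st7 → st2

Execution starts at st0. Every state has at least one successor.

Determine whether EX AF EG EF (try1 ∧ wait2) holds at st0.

States satisfying AF EG EF (try1 ∧ wait2): {st0, st1, st2, st3, st4, st5, st6, st7}.
States satisfying EX AF EG EF (try1 ∧ wait2): {st0, st1, st2, st3, st4, st5, st6, st7}.
st0 ∈ Sat(EX AF EG EF (try1 ∧ wait2)).

Holds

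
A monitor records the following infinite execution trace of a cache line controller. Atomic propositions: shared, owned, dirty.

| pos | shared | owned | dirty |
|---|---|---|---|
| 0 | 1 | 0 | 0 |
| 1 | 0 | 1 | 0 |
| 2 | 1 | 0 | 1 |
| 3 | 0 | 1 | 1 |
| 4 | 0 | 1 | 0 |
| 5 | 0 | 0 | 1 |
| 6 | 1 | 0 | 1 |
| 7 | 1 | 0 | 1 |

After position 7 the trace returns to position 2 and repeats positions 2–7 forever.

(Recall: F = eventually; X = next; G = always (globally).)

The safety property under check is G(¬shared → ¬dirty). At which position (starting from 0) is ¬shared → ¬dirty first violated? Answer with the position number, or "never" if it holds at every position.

3

Check ¬shared → ¬dirty at each position in order: 0 ✓, 1 ✓, 2 ✓.
At position 3 the labels are {dirty, owned}, so ¬shared → ¬dirty is false there. This is the first violation.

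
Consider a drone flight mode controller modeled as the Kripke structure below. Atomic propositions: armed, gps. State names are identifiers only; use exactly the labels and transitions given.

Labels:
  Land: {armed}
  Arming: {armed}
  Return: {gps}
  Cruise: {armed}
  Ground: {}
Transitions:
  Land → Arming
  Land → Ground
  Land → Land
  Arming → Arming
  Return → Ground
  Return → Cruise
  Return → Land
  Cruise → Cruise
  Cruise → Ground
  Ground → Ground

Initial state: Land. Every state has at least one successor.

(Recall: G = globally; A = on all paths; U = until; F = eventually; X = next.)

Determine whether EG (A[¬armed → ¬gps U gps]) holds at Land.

States satisfying A[¬armed → ¬gps U gps]: {Return}.
States satisfying EG (A[¬armed → ¬gps U gps]): ∅.
No suitable path/successor from Land witnesses the formula.
Land ∉ Sat(EG (A[¬armed → ¬gps U gps])).

Violated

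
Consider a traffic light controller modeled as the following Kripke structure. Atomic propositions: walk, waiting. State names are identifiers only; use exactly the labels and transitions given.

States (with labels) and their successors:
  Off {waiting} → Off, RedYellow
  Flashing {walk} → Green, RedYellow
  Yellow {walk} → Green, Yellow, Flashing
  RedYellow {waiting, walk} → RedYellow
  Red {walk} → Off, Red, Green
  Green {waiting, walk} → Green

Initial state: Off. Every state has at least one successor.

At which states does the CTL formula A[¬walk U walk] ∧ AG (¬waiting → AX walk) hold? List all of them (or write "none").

States satisfying ¬walk: {Off}.
States satisfying walk: {Flashing, Yellow, RedYellow, Red, Green}.
States satisfying A[¬walk U walk]: {Flashing, Yellow, RedYellow, Red, Green}.
States satisfying ¬waiting → AX walk: {Off, Flashing, Yellow, RedYellow, Green}.
States satisfying AG (¬waiting → AX walk): {Off, Flashing, Yellow, RedYellow, Green}.
States satisfying A[¬walk U walk] ∧ AG (¬waiting → AX walk): {Flashing, Yellow, RedYellow, Green}.

{Flashing, Yellow, RedYellow, Green}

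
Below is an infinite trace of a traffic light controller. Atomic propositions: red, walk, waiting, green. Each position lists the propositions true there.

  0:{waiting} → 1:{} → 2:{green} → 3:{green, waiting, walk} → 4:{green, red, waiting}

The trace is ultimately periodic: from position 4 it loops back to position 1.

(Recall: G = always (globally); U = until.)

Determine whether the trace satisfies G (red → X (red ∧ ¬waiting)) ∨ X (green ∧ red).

red → X (red ∧ ¬waiting) must hold at every position from 0 onward. It fails at position 4, so G (red → X (red ∧ ¬waiting)) is false.
Positions where red holds: 4.
Check X (red ∧ ¬waiting) at each: 4→fails.
The position after 0 is 1; green ∧ red is false there.
At position 0: G (red → X (red ∧ ¬waiting)) is false; X (green ∧ red) is false; so G (red → X (red ∧ ¬waiting)) ∨ X (green ∧ red) is false.

Violated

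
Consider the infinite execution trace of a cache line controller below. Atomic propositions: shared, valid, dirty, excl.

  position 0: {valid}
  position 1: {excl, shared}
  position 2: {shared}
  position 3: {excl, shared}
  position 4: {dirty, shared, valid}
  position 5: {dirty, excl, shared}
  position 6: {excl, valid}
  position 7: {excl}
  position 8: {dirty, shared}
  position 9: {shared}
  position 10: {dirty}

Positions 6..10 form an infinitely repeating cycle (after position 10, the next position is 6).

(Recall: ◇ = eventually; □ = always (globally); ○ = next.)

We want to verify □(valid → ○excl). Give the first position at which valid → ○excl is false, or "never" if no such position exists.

valid → ○excl holds at every position 0..10, and those are all the positions the trace ever visits, so the invariant □(valid → ○excl) is never violated.

never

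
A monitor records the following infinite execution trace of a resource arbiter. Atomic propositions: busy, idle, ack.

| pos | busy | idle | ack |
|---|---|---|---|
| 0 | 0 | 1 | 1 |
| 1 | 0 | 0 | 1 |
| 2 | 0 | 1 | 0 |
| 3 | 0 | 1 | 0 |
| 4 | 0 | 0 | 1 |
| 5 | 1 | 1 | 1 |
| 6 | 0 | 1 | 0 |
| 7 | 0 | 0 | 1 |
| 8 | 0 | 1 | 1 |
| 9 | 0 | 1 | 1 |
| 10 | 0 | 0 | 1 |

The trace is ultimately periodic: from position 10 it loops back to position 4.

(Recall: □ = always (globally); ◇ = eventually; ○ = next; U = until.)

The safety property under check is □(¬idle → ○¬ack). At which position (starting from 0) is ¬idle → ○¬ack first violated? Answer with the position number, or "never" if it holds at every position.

Check ¬idle → ○¬ack at each position in order: 0 ✓, 1 ✓, 2 ✓, 3 ✓.
At position 4 the labels are {ack} and the next position 5 has {ack, busy, idle}, so ¬idle → ○¬ack is false there. This is the first violation.

4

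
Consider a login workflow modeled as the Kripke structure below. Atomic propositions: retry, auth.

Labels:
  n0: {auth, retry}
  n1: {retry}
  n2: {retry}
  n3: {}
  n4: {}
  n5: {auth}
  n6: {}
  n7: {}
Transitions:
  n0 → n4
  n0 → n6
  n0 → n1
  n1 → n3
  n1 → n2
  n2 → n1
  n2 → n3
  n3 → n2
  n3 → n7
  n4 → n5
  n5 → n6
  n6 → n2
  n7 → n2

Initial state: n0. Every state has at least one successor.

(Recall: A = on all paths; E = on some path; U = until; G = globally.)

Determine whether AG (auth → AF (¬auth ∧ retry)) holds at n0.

States satisfying auth → AF (¬auth ∧ retry): {n0, n1, n2, n3, n4, n5, n6, n7}.
States satisfying AG (auth → AF (¬auth ∧ retry)): {n0, n1, n2, n3, n4, n5, n6, n7}.
Every state reachable from n0 satisfies auth → AF (¬auth ∧ retry).
n0 ∈ Sat(AG (auth → AF (¬auth ∧ retry))).

Holds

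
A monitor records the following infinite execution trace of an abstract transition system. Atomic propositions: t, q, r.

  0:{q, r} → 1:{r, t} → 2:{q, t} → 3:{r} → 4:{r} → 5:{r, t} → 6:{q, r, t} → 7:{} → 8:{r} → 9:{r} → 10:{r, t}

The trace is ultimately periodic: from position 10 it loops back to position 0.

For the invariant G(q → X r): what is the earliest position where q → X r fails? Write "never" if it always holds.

6

Check q → X r at each position in order: 0 ✓, 1 ✓, 2 ✓, 3 ✓, 4 ✓, 5 ✓.
At position 6 the labels are {q, r, t} and the next position 7 has {}, so q → X r is false there. This is the first violation.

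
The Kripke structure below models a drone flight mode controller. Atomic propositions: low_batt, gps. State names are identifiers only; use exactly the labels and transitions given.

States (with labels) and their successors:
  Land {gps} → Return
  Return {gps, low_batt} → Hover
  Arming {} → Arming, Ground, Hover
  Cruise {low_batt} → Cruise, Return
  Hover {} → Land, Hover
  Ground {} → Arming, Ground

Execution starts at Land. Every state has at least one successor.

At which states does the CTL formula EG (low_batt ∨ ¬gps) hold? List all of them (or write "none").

{Return, Arming, Cruise, Hover, Ground}

States satisfying low_batt ∨ ¬gps: {Return, Arming, Cruise, Hover, Ground}.
States satisfying EG (low_batt ∨ ¬gps): {Return, Arming, Cruise, Hover, Ground}.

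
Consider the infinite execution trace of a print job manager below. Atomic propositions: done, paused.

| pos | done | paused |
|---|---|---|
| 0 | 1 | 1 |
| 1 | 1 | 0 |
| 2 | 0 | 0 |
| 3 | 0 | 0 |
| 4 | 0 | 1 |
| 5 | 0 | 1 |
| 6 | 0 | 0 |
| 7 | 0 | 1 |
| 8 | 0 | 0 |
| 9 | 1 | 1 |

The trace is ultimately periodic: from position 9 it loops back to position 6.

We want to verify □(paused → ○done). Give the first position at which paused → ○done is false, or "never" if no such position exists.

Check paused → ○done at each position in order: 0 ✓, 1 ✓, 2 ✓, 3 ✓.
At position 4 the labels are {paused} and the next position 5 has {paused}, so paused → ○done is false there. This is the first violation.

4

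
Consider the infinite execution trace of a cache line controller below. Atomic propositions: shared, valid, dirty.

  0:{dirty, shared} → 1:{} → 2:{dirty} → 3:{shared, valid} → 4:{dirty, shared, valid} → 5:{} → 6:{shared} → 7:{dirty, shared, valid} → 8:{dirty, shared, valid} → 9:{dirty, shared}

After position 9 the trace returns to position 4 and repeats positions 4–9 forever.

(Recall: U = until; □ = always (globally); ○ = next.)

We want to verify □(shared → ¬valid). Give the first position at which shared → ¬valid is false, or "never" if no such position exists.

3

Check shared → ¬valid at each position in order: 0 ✓, 1 ✓, 2 ✓.
At position 3 the labels are {shared, valid}, so shared → ¬valid is false there. This is the first violation.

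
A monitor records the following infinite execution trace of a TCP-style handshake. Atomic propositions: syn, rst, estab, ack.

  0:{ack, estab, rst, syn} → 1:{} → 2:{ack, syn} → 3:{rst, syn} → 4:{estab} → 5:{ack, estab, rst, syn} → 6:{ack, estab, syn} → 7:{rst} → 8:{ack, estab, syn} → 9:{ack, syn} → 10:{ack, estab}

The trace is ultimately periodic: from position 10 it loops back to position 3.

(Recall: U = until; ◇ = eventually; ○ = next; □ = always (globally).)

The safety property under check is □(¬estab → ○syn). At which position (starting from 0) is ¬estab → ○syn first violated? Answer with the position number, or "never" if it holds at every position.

3

Check ¬estab → ○syn at each position in order: 0 ✓, 1 ✓, 2 ✓.
At position 3 the labels are {rst, syn} and the next position 4 has {estab}, so ¬estab → ○syn is false there. This is the first violation.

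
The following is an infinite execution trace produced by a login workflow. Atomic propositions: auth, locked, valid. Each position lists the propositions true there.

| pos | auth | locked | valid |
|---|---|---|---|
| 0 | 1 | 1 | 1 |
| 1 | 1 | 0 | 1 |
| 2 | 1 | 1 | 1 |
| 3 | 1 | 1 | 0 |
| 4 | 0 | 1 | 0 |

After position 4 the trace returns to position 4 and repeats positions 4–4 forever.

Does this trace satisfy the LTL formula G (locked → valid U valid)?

locked → valid U valid must hold at every position from 0 onward. It fails at position 3, so G (locked → valid U valid) is false.
Positions where locked holds: 0, 2, 3, 4.
Check valid U valid at each: 0→ok, 2→ok, 3→fails, 4→fails.

No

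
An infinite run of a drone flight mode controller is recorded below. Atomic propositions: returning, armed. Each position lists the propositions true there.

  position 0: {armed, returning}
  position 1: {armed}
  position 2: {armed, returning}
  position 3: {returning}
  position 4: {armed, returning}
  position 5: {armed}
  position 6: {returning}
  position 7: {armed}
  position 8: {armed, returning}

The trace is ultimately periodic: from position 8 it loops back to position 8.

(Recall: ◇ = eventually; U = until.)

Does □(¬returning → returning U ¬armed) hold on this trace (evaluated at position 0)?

¬returning → returning U ¬armed must hold at every position from 0 onward. It fails at position 1, so □(¬returning → returning U ¬armed) is false.
Positions where ¬returning holds: 1, 5, 7.
Check returning U ¬armed at each: 1→fails, 5→fails, 7→fails.

Violated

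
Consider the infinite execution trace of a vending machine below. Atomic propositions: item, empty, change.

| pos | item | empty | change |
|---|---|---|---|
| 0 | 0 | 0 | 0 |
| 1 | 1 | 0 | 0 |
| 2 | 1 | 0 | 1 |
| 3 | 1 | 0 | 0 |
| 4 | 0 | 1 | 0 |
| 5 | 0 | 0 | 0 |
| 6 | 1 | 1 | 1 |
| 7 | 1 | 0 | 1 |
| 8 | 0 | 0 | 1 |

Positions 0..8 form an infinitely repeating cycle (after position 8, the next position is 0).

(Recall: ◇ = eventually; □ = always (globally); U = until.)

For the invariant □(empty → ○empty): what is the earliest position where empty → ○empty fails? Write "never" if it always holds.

Check empty → ○empty at each position in order: 0 ✓, 1 ✓, 2 ✓, 3 ✓.
At position 4 the labels are {empty} and the next position 5 has {}, so empty → ○empty is false there. This is the first violation.

4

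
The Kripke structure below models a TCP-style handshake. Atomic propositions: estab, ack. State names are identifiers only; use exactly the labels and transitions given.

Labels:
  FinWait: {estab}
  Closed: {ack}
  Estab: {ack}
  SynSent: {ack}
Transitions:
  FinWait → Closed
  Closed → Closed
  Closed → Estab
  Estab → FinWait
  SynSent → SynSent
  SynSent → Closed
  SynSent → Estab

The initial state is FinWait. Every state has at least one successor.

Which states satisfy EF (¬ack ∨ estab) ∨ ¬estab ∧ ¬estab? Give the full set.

{FinWait, Closed, Estab, SynSent}

States satisfying ¬ack ∨ estab: {FinWait}.
States satisfying EF (¬ack ∨ estab): {FinWait, Closed, Estab, SynSent}.
States satisfying ¬estab: {Closed, Estab, SynSent}.
States satisfying ¬estab ∧ ¬estab: {Closed, Estab, SynSent}.
States satisfying EF (¬ack ∨ estab) ∨ ¬estab ∧ ¬estab: {FinWait, Closed, Estab, SynSent}.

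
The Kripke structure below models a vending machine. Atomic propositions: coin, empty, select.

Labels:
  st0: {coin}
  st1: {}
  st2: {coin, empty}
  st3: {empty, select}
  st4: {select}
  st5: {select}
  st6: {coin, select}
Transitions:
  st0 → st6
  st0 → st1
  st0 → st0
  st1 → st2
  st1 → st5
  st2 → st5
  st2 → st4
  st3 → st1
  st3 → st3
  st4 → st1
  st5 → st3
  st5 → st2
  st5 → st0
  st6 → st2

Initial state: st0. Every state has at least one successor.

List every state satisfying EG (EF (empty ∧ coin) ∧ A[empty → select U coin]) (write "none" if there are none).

States satisfying EF (empty ∧ coin) ∧ A[empty → select U coin]: {st0, st2, st6}.
States satisfying EG (EF (empty ∧ coin) ∧ A[empty → select U coin]): {st0}.

{st0}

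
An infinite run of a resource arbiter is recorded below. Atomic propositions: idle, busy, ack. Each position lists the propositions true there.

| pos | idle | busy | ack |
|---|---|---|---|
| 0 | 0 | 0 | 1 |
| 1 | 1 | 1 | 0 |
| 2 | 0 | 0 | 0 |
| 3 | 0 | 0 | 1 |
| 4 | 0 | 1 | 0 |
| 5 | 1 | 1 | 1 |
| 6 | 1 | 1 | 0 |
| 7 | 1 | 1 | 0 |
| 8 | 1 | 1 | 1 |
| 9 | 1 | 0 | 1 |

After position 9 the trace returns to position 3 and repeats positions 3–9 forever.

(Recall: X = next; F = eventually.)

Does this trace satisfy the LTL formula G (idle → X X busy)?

idle → X X busy must hold at every position from 0 onward. It fails at position 1, so G (idle → X X busy) is false.
Positions where idle holds: 1, 5, 6, 7, 8, 9.
Check X X busy at each: 1→fails, 5→ok, 6→ok, 7→fails, 8→fails, 9→ok.

Does not hold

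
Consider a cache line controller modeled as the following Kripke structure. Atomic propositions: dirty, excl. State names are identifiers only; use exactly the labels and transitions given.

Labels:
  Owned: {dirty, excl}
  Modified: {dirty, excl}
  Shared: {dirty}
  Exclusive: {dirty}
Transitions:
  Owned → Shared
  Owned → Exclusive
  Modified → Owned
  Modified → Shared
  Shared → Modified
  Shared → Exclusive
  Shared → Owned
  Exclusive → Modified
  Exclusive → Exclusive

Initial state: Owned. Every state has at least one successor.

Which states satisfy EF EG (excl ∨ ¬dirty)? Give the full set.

none

States satisfying EG (excl ∨ ¬dirty): ∅.
States satisfying EF EG (excl ∨ ¬dirty): ∅.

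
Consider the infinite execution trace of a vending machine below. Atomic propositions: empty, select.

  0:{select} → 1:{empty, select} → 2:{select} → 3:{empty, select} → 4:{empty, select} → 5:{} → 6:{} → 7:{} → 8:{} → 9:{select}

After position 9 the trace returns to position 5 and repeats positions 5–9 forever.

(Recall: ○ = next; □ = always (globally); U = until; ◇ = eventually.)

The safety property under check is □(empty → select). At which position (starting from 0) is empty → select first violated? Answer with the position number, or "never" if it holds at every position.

empty → select holds at every position 0..9, and those are all the positions the trace ever visits, so the invariant □(empty → select) is never violated.

never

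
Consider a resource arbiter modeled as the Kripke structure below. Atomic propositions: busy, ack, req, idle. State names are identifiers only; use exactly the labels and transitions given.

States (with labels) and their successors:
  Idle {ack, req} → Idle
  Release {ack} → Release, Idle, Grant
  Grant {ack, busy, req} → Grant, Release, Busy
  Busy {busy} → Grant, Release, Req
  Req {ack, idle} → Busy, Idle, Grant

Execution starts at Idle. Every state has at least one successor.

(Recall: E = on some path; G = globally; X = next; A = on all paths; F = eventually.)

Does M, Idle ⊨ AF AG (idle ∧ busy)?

Does not hold

States satisfying AG (idle ∧ busy): ∅.
States satisfying AF AG (idle ∧ busy): ∅.
There is a path from Idle along which AG (idle ∧ busy) never holds.
Idle ∉ Sat(AF AG (idle ∧ busy)).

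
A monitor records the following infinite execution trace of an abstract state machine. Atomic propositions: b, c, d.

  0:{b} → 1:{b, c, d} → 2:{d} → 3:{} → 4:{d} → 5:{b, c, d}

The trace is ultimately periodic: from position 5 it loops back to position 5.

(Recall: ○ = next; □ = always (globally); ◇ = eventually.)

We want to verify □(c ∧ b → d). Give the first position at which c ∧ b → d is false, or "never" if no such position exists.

c ∧ b → d holds at every position 0..5, and those are all the positions the trace ever visits, so the invariant □(c ∧ b → d) is never violated.

never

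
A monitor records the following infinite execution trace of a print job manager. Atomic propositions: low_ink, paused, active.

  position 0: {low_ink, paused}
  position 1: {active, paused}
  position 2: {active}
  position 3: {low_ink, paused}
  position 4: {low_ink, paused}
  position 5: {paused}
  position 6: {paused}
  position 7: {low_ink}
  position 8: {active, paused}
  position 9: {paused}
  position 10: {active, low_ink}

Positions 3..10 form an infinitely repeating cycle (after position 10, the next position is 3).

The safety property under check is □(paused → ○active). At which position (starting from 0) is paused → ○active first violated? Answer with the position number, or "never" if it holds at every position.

3

Check paused → ○active at each position in order: 0 ✓, 1 ✓, 2 ✓.
At position 3 the labels are {low_ink, paused} and the next position 4 has {low_ink, paused}, so paused → ○active is false there. This is the first violation.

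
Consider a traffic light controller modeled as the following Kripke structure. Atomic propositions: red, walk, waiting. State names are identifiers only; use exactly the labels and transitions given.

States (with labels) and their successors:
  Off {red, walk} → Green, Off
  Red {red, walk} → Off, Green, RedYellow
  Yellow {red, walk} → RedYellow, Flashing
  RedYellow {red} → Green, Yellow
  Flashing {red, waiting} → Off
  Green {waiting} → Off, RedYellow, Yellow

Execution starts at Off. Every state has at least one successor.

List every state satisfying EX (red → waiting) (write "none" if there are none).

{Off, Red, Yellow, RedYellow}

States satisfying red → waiting: {Flashing, Green}.
States satisfying EX (red → waiting): {Off, Red, Yellow, RedYellow}.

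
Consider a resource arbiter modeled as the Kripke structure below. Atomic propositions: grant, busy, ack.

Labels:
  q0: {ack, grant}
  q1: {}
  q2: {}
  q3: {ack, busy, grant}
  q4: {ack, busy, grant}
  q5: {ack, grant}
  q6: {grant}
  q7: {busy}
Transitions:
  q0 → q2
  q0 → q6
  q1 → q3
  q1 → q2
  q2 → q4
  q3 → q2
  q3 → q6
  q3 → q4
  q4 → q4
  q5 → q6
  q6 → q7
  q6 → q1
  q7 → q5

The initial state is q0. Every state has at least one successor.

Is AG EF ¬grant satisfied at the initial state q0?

States satisfying EF ¬grant: {q0, q1, q2, q3, q5, q6, q7}.
States satisfying AG EF ¬grant: ∅.
q4 is reachable from q0 and violates EF ¬grant, so AG fails at q0.
q0 ∉ Sat(AG EF ¬grant).

No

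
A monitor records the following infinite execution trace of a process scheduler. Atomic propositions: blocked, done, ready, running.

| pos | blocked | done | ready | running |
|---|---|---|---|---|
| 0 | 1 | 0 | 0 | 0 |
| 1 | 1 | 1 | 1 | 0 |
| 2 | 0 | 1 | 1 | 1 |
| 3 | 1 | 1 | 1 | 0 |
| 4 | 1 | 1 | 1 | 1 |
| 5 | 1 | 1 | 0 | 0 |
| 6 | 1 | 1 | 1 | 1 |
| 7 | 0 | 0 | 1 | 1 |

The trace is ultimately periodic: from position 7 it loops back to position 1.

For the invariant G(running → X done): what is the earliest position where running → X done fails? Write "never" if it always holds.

Check running → X done at each position in order: 0 ✓, 1 ✓, 2 ✓, 3 ✓, 4 ✓, 5 ✓.
At position 6 the labels are {blocked, done, ready, running} and the next position 7 has {ready, running}, so running → X done is false there. This is the first violation.

6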